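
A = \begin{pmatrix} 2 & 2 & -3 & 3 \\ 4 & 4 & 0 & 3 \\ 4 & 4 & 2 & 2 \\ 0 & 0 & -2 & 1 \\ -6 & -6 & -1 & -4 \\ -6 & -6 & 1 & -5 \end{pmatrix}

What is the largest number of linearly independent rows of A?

Row reduce to echelon form.
R2 ← R2 − (2)·R1: [0, 0, 6, -3]
R3 ← R3 − (2)·R1: [0, 0, 8, -4]
R5 ← R5 + (3)·R1: [0, 0, -10, 5]
R6 ← R6 + (3)·R1: [0, 0, -8, 4]
R3 ← R3 − (4/3)·R2: [0, 0, 0, 0]
R4 ← R4 + (1/3)·R2: [0, 0, 0, 0]
R5 ← R5 + (5/3)·R2: [0, 0, 0, 0]
R6 ← R6 + (4/3)·R2: [0, 0, 0, 0]
Echelon form has 2 nonzero rows, so rank(A) = 2.
The rank gives the maximum number of linearly independent rows: 2.

2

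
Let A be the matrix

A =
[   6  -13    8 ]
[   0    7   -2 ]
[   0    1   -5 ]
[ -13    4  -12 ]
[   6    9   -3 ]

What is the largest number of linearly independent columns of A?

Row reduce to echelon form.
R4 ← R4 + (13/6)·R1: [0, -145/6, 16/3]
R5 ← R5 − R1: [0, 22, -11]
R3 ← R3 − (1/7)·R2: [0, 0, -33/7]
R4 ← R4 + (145/42)·R2: [0, 0, -11/7]
R5 ← R5 − (22/7)·R2: [0, 0, -33/7]
R4 ← R4 − (1/3)·R3: [0, 0, 0]
R5 ← R5 − R3: [0, 0, 0]
Echelon form has 3 nonzero rows, so rank(A) = 3.
The rank gives the maximum number of linearly independent columns: 3.

3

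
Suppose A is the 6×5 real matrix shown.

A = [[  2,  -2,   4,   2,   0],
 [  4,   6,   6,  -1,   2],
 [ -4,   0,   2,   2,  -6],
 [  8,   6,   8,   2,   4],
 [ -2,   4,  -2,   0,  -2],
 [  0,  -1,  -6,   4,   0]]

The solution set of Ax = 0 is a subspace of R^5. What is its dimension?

1

Row reduce to echelon form.
R2 ← R2 − (2)·R1: [0, 10, -2, -5, 2]
R3 ← R3 + (2)·R1: [0, -4, 10, 6, -6]
R4 ← R4 − (4)·R1: [0, 14, -8, -6, 4]
R5 ← R5 + R1: [0, 2, 2, 2, -2]
R3 ← R3 + (2/5)·R2: [0, 0, 46/5, 4, -26/5]
R4 ← R4 − (7/5)·R2: [0, 0, -26/5, 1, 6/5]
R5 ← R5 − (1/5)·R2: [0, 0, 12/5, 3, -12/5]
R6 ← R6 + (1/10)·R2: [0, 0, -31/5, 7/2, 1/5]
R4 ← R4 + (13/23)·R3: [0, 0, 0, 75/23, -40/23]
R5 ← R5 − (6/23)·R3: [0, 0, 0, 45/23, -24/23]
R6 ← R6 + (31/46)·R3: [0, 0, 0, 285/46, -76/23]
R5 ← R5 − (3/5)·R4: [0, 0, 0, 0, 0]
R6 ← R6 − (19/10)·R4: [0, 0, 0, 0, 0]
4 nonzero rows, so rank(A) = 4.
A has 5 columns; by rank–nullity, nullity = 5 − 4 = 1.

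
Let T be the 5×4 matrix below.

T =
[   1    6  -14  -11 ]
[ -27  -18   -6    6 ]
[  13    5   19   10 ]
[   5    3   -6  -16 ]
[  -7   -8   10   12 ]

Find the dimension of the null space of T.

0

Row reduce to echelon form.
R2 ← R2 + (27)·R1: [0, 144, -384, -291]
R3 ← R3 − (13)·R1: [0, -73, 201, 153]
R4 ← R4 − (5)·R1: [0, -27, 64, 39]
R5 ← R5 + (7)·R1: [0, 34, -88, -65]
R3 ← R3 + (73/144)·R2: [0, 0, 19/3, 263/48]
R4 ← R4 + (3/16)·R2: [0, 0, -8, -249/16]
R5 ← R5 − (17/72)·R2: [0, 0, 8/3, 89/24]
R4 ← R4 + (24/19)·R3: [0, 0, 0, -2627/304]
R5 ← R5 − (8/19)·R3: [0, 0, 0, 213/152]
R5 ← R5 + (6/37)·R4: [0, 0, 0, 0]
4 nonzero rows, so rank(T) = 4.
T has 4 columns; by rank–nullity, nullity = 4 − 4 = 0.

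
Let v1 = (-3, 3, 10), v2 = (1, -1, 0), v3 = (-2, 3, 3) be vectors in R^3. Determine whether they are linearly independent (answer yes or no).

Form the matrix with these vectors as rows and row reduce.
R2 ← R2 + (1/3)·R1: [0, 0, 10/3]
R3 ← R3 − (2/3)·R1: [0, 1, -11/3]
Swap R2 ↔ R3
3 nonzero rows, so the 3 vectors span a space of dimension 3.
Since 3 = 3, the vectors are linearly independent.

yes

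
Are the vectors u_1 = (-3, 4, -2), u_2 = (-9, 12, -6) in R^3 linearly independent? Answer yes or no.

no

Form the matrix with these vectors as rows and row reduce.
R2 ← R2 − (3)·R1: [0, 0, 0]
1 nonzero row, so the 2 vectors span a space of dimension 1.
Since 1 < 2, the vectors are linearly dependent.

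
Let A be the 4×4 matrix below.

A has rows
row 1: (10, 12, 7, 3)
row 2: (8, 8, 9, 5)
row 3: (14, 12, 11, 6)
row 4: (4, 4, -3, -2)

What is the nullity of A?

Row reduce to echelon form.
R2 ← R2 − (4/5)·R1: [0, -8/5, 17/5, 13/5]
R3 ← R3 − (7/5)·R1: [0, -24/5, 6/5, 9/5]
R4 ← R4 − (2/5)·R1: [0, -4/5, -29/5, -16/5]
R3 ← R3 − (3)·R2: [0, 0, -9, -6]
R4 ← R4 − (1/2)·R2: [0, 0, -15/2, -9/2]
R4 ← R4 − (5/6)·R3: [0, 0, 0, 1/2]
4 nonzero rows, so rank(A) = 4.
A has 4 columns; by rank–nullity, nullity = 4 − 4 = 0.

0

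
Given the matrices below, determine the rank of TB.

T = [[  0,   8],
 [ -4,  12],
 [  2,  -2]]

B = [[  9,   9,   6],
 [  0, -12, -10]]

First compute TB:
[[  0, -96, -80],
 [-36, -180, -144],
 [ 18,  42,  32]]
Now row reduce the product.
Swap R1 ↔ R2
R3 ← R3 + (1/2)·R1: [0, -48, -40]
R3 ← R3 − (1/2)·R2: [0, 0, 0]
2 nonzero rows, so rank(TB) = 2.

2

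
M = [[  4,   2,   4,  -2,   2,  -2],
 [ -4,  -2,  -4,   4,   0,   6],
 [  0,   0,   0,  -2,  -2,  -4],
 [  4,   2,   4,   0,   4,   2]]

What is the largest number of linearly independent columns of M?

Row reduce to echelon form.
R2 ← R2 + R1: [0, 0, 0, 2, 2, 4]
R4 ← R4 − R1: [0, 0, 0, 2, 2, 4]
R3 ← R3 + R2: [0, 0, 0, 0, 0, 0]
R4 ← R4 − R2: [0, 0, 0, 0, 0, 0]
Echelon form has 2 nonzero rows, so rank(M) = 2.
The rank gives the maximum number of linearly independent columns: 2.

2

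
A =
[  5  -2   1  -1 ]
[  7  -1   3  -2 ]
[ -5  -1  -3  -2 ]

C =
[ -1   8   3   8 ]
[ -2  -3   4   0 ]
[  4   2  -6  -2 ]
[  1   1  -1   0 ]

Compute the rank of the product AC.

First compute AC:
[[  2,  47,   2,  38],
 [  5,  63,   1,  50],
 [ -7, -45,   1, -34]]
Now row reduce the product.
R2 ← R2 − (5/2)·R1: [0, -109/2, -4, -45]
R3 ← R3 + (7/2)·R1: [0, 239/2, 8, 99]
R3 ← R3 + (239/109)·R2: [0, 0, -84/109, 36/109]
3 nonzero rows, so rank(AC) = 3.

3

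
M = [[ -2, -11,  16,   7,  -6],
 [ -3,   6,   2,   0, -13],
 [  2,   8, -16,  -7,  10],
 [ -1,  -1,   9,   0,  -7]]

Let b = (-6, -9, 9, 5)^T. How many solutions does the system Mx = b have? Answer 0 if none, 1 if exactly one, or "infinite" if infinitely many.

Row reduce the augmented matrix [M | b].
R2 ← R2 − (3/2)·R1: [0, 45/2, -22, -21/2, -4, 0]
R3 ← R3 + R1: [0, -3, 0, 0, 4, 3]
R4 ← R4 − (1/2)·R1: [0, 9/2, 1, -7/2, -4, 8]
R3 ← R3 + (2/15)·R2: [0, 0, -44/15, -7/5, 52/15, 3]
R4 ← R4 − (1/5)·R2: [0, 0, 27/5, -7/5, -16/5, 8]
R4 ← R4 + (81/44)·R3: [0, 0, 0, -175/44, 35/11, 595/44]
The echelon form has 4 nonzero rows, and every pivot lies in the first 5 columns, so rank(M) = rank([M|b]) = 4.
The system is consistent.
rank = 4 < 5 unknowns, so there are infinitely many solutions.

infinite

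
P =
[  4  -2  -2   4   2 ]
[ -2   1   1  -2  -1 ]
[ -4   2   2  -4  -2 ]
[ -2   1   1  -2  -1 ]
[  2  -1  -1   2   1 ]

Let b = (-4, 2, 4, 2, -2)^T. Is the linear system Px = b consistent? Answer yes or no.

Row reduce the augmented matrix [P | b].
R2 ← R2 + (1/2)·R1: [0, 0, 0, 0, 0, 0]
R3 ← R3 + R1: [0, 0, 0, 0, 0, 0]
R4 ← R4 + (1/2)·R1: [0, 0, 0, 0, 0, 0]
R5 ← R5 − (1/2)·R1: [0, 0, 0, 0, 0, 0]
The echelon form has 1 nonzero rows, and every pivot lies in the first 5 columns, so rank(P) = rank([P|b]) = 1.
The system is consistent.

yes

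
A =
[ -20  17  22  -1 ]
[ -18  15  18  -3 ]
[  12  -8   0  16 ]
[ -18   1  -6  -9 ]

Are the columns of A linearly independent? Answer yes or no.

no

Row reduce A to echelon form.
R2 ← R2 − (9/10)·R1: [0, -3/10, -9/5, -21/10]
R3 ← R3 + (3/5)·R1: [0, 11/5, 66/5, 77/5]
R4 ← R4 − (9/10)·R1: [0, -143/10, -129/5, -81/10]
R3 ← R3 + (22/3)·R2: [0, 0, 0, 0]
R4 ← R4 − (143/3)·R2: [0, 0, 60, 92]
Swap R3 ↔ R4
3 pivots among 4 columns.
Only 3 < 4 pivot columns, so the columns are linearly dependent.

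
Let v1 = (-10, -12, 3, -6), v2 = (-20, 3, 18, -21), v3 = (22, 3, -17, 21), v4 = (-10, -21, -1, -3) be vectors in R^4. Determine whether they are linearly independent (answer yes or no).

no

Form the matrix with these vectors as rows and row reduce.
R2 ← R2 − (2)·R1: [0, 27, 12, -9]
R3 ← R3 + (11/5)·R1: [0, -117/5, -52/5, 39/5]
R4 ← R4 − R1: [0, -9, -4, 3]
R3 ← R3 + (13/15)·R2: [0, 0, 0, 0]
R4 ← R4 + (1/3)·R2: [0, 0, 0, 0]
2 nonzero rows, so the 4 vectors span a space of dimension 2.
Since 2 < 4, the vectors are linearly dependent.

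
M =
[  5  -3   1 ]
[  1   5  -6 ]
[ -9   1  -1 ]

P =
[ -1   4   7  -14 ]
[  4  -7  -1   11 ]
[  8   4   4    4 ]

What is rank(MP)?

First compute MP:
[[ -9,  45,  42, -99],
 [-29, -55, -22,  17],
 [  5, -47, -68, 133]]
Now row reduce the product.
R2 ← R2 − (29/9)·R1: [0, -200, -472/3, 336]
R3 ← R3 + (5/9)·R1: [0, -22, -134/3, 78]
R3 ← R3 − (11/100)·R2: [0, 0, -684/25, 1026/25]
3 nonzero rows, so rank(MP) = 3.

3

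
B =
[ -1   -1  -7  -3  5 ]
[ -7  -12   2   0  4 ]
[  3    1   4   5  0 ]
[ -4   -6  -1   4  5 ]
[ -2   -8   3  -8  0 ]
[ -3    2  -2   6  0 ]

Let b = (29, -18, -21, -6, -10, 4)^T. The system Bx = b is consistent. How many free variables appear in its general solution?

1

Row reduce the augmented matrix [B | b].
R2 ← R2 − (7)·R1: [0, -5, 51, 21, -31, -221]
R3 ← R3 + (3)·R1: [0, -2, -17, -4, 15, 66]
R4 ← R4 − (4)·R1: [0, -2, 27, 16, -15, -122]
R5 ← R5 − (2)·R1: [0, -6, 17, -2, -10, -68]
R6 ← R6 − (3)·R1: [0, 5, 19, 15, -15, -83]
R3 ← R3 − (2/5)·R2: [0, 0, -187/5, -62/5, 137/5, 772/5]
R4 ← R4 − (2/5)·R2: [0, 0, 33/5, 38/5, -13/5, -168/5]
R5 ← R5 − (6/5)·R2: [0, 0, -221/5, -136/5, 136/5, 986/5]
R6 ← R6 + R2: [0, 0, 70, 36, -46, -304]
R4 ← R4 + (3/17)·R3: [0, 0, 0, 92/17, 38/17, -108/17]
R5 ← R5 − (13/11)·R3: [0, 0, 0, -138/11, -57/11, 162/11]
R6 ← R6 + (350/187)·R3: [0, 0, 0, 2392/187, 988/187, -2808/187]
R5 ← R5 + (51/22)·R4: [0, 0, 0, 0, 0, 0]
R6 ← R6 − (26/11)·R4: [0, 0, 0, 0, 0, 0]
The echelon form has 4 nonzero rows, and every pivot lies in the first 5 columns, so rank(B) = rank([B|b]) = 4.
The system is consistent.
Free variables = (unknowns) − (rank) = 5 − 4 = 1.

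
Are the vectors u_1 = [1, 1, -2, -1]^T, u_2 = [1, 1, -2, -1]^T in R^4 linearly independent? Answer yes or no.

Form the matrix with these vectors as rows and row reduce.
R2 ← R2 − R1: [0, 0, 0, 0]
1 nonzero row, so the 2 vectors span a space of dimension 1.
Since 1 < 2, the vectors are linearly dependent.

no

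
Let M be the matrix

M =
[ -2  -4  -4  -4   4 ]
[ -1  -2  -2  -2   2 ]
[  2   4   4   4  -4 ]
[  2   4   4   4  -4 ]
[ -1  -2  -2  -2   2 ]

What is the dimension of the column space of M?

1

Row reduce to echelon form.
R2 ← R2 − (1/2)·R1: [0, 0, 0, 0, 0]
R3 ← R3 + R1: [0, 0, 0, 0, 0]
R4 ← R4 + R1: [0, 0, 0, 0, 0]
R5 ← R5 − (1/2)·R1: [0, 0, 0, 0, 0]
Echelon form has 1 nonzero row, so rank(M) = 1.
The column space has dimension equal to the rank: 1.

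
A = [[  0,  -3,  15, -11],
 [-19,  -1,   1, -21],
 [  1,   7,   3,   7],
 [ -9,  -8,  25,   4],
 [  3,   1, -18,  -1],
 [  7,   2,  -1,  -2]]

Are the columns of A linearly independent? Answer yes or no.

Row reduce A to echelon form.
Swap R1 ↔ R2
R3 ← R3 + (1/19)·R1: [0, 132/19, 58/19, 112/19]
R4 ← R4 − (9/19)·R1: [0, -143/19, 466/19, 265/19]
R5 ← R5 + (3/19)·R1: [0, 16/19, -339/19, -82/19]
R6 ← R6 + (7/19)·R1: [0, 31/19, -12/19, -185/19]
R3 ← R3 + (44/19)·R2: [0, 0, 718/19, -372/19]
R4 ← R4 − (143/57)·R2: [0, 0, -249/19, 2368/57]
R5 ← R5 + (16/57)·R2: [0, 0, -259/19, -422/57]
R6 ← R6 + (31/57)·R2: [0, 0, 143/19, -896/57]
R4 ← R4 + (249/718)·R3: [0, 0, 0, 37430/1077]
R5 ← R5 + (259/718)·R3: [0, 0, 0, -15580/1077]
R6 ← R6 − (143/718)·R3: [0, 0, 0, -12730/1077]
R5 ← R5 + (82/197)·R4: [0, 0, 0, 0]
R6 ← R6 + (67/197)·R4: [0, 0, 0, 0]
4 pivots among 4 columns.
Every column is a pivot column, so the columns are linearly independent.

yes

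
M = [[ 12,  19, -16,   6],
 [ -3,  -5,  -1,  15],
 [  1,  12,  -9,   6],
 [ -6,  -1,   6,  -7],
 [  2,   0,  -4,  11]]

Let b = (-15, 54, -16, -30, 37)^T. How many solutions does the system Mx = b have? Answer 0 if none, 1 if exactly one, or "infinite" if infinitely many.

1

Row reduce the augmented matrix [M | b].
R2 ← R2 + (1/4)·R1: [0, -1/4, -5, 33/2, 201/4]
R3 ← R3 − (1/12)·R1: [0, 125/12, -23/3, 11/2, -59/4]
R4 ← R4 + (1/2)·R1: [0, 17/2, -2, -4, -75/2]
R5 ← R5 − (1/6)·R1: [0, -19/6, -4/3, 10, 79/2]
R3 ← R3 + (125/3)·R2: [0, 0, -216, 693, 2079]
R4 ← R4 + (34)·R2: [0, 0, -172, 557, 1671]
R5 ← R5 − (38/3)·R2: [0, 0, 62, -199, -597]
R4 ← R4 − (43/54)·R3: [0, 0, 0, 31/6, 31/2]
R5 ← R5 + (31/108)·R3: [0, 0, 0, -1/12, -1/4]
R5 ← R5 + (1/62)·R4: [0, 0, 0, 0, 0]
The echelon form has 4 nonzero rows, and every pivot lies in the first 4 columns, so rank(M) = rank([M|b]) = 4.
The system is consistent.
rank = 4 = number of unknowns, so the solution is unique.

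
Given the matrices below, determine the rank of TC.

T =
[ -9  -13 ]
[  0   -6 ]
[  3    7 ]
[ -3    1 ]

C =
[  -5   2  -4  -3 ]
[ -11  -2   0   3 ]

First compute TC:
[[188,   8,  36, -12],
 [ 66,  12,   0, -18],
 [-92,  -8, -12,  12],
 [  4,  -8,  12,  12]]
Now row reduce the product.
R2 ← R2 − (33/94)·R1: [0, 432/47, -594/47, -648/47]
R3 ← R3 + (23/47)·R1: [0, -192/47, 264/47, 288/47]
R4 ← R4 − (1/47)·R1: [0, -384/47, 528/47, 576/47]
R3 ← R3 + (4/9)·R2: [0, 0, 0, 0]
R4 ← R4 + (8/9)·R2: [0, 0, 0, 0]
2 nonzero rows, so rank(TC) = 2.

2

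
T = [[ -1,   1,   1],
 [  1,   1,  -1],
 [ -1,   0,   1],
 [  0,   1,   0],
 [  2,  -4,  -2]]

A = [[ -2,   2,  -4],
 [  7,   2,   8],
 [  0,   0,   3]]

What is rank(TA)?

First compute TA:
[[  9,   0,  15],
 [  5,   4,   1],
 [  2,  -2,   7],
 [  7,   2,   8],
 [-32,  -4, -46]]
Now row reduce the product.
R2 ← R2 − (5/9)·R1: [0, 4, -22/3]
R3 ← R3 − (2/9)·R1: [0, -2, 11/3]
R4 ← R4 − (7/9)·R1: [0, 2, -11/3]
R5 ← R5 + (32/9)·R1: [0, -4, 22/3]
R3 ← R3 + (1/2)·R2: [0, 0, 0]
R4 ← R4 − (1/2)·R2: [0, 0, 0]
R5 ← R5 + R2: [0, 0, 0]
2 nonzero rows, so rank(TA) = 2.

2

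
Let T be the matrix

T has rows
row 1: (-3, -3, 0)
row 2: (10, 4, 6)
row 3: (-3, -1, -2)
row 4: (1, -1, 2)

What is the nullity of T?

Row reduce to echelon form.
R2 ← R2 + (10/3)·R1: [0, -6, 6]
R3 ← R3 − R1: [0, 2, -2]
R4 ← R4 + (1/3)·R1: [0, -2, 2]
R3 ← R3 + (1/3)·R2: [0, 0, 0]
R4 ← R4 − (1/3)·R2: [0, 0, 0]
2 nonzero rows, so rank(T) = 2.
T has 3 columns; by rank–nullity, nullity = 3 − 2 = 1.

1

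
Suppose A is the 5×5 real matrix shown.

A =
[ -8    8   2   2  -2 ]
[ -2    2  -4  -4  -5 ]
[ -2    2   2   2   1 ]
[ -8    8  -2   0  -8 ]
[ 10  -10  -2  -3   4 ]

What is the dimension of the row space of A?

Row reduce to echelon form.
R2 ← R2 − (1/4)·R1: [0, 0, -9/2, -9/2, -9/2]
R3 ← R3 − (1/4)·R1: [0, 0, 3/2, 3/2, 3/2]
R4 ← R4 − R1: [0, 0, -4, -2, -6]
R5 ← R5 + (5/4)·R1: [0, 0, 1/2, -1/2, 3/2]
R3 ← R3 + (1/3)·R2: [0, 0, 0, 0, 0]
R4 ← R4 − (8/9)·R2: [0, 0, 0, 2, -2]
R5 ← R5 + (1/9)·R2: [0, 0, 0, -1, 1]
Swap R3 ↔ R4
R5 ← R5 + (1/2)·R3: [0, 0, 0, 0, 0]
Echelon form has 3 nonzero rows, so rank(A) = 3.
The row space has dimension equal to the rank: 3.

3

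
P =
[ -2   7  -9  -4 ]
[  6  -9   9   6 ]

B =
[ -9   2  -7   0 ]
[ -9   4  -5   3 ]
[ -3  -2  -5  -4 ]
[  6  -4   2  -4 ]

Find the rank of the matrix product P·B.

First compute PB:
[[-42,  58,  16,  73],
 [ 36, -66, -30, -87]]
Now row reduce the product.
R2 ← R2 + (6/7)·R1: [0, -114/7, -114/7, -171/7]
2 nonzero rows, so rank(PB) = 2.

2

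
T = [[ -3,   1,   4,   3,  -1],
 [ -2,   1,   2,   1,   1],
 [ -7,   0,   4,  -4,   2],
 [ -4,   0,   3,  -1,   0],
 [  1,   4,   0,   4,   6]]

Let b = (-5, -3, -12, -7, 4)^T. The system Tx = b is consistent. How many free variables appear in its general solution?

Row reduce the augmented matrix [T | b].
R2 ← R2 − (2/3)·R1: [0, 1/3, -2/3, -1, 5/3, 1/3]
R3 ← R3 − (7/3)·R1: [0, -7/3, -16/3, -11, 13/3, -1/3]
R4 ← R4 − (4/3)·R1: [0, -4/3, -7/3, -5, 4/3, -1/3]
R5 ← R5 + (1/3)·R1: [0, 13/3, 4/3, 5, 17/3, 7/3]
R3 ← R3 + (7)·R2: [0, 0, -10, -18, 16, 2]
R4 ← R4 + (4)·R2: [0, 0, -5, -9, 8, 1]
R5 ← R5 − (13)·R2: [0, 0, 10, 18, -16, -2]
R4 ← R4 − (1/2)·R3: [0, 0, 0, 0, 0, 0]
R5 ← R5 + R3: [0, 0, 0, 0, 0, 0]
The echelon form has 3 nonzero rows, and every pivot lies in the first 5 columns, so rank(T) = rank([T|b]) = 3.
The system is consistent.
Free variables = (unknowns) − (rank) = 5 − 3 = 2.

2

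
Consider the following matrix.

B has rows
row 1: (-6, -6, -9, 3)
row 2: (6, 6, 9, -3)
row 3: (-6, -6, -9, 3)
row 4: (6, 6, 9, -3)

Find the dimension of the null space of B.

3

Row reduce to echelon form.
R2 ← R2 + R1: [0, 0, 0, 0]
R3 ← R3 − R1: [0, 0, 0, 0]
R4 ← R4 + R1: [0, 0, 0, 0]
1 nonzero row, so rank(B) = 1.
B has 4 columns; by rank–nullity, nullity = 4 − 1 = 3.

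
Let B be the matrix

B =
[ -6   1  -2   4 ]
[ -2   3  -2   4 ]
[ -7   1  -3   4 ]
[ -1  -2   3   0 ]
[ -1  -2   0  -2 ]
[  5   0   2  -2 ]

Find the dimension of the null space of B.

1

Row reduce to echelon form.
R2 ← R2 − (1/3)·R1: [0, 8/3, -4/3, 8/3]
R3 ← R3 − (7/6)·R1: [0, -1/6, -2/3, -2/3]
R4 ← R4 − (1/6)·R1: [0, -13/6, 10/3, -2/3]
R5 ← R5 − (1/6)·R1: [0, -13/6, 1/3, -8/3]
R6 ← R6 + (5/6)·R1: [0, 5/6, 1/3, 4/3]
R3 ← R3 + (1/16)·R2: [0, 0, -3/4, -1/2]
R4 ← R4 + (13/16)·R2: [0, 0, 9/4, 3/2]
R5 ← R5 + (13/16)·R2: [0, 0, -3/4, -1/2]
R6 ← R6 − (5/16)·R2: [0, 0, 3/4, 1/2]
R4 ← R4 + (3)·R3: [0, 0, 0, 0]
R5 ← R5 − R3: [0, 0, 0, 0]
R6 ← R6 + R3: [0, 0, 0, 0]
3 nonzero rows, so rank(B) = 3.
B has 4 columns; by rank–nullity, nullity = 4 − 3 = 1.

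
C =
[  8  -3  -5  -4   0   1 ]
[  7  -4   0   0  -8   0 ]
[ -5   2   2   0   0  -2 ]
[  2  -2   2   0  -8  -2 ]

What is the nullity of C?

Row reduce to echelon form.
R2 ← R2 − (7/8)·R1: [0, -11/8, 35/8, 7/2, -8, -7/8]
R3 ← R3 + (5/8)·R1: [0, 1/8, -9/8, -5/2, 0, -11/8]
R4 ← R4 − (1/4)·R1: [0, -5/4, 13/4, 1, -8, -9/4]
R3 ← R3 + (1/11)·R2: [0, 0, -8/11, -24/11, -8/11, -16/11]
R4 ← R4 − (10/11)·R2: [0, 0, -8/11, -24/11, -8/11, -16/11]
R4 ← R4 − R3: [0, 0, 0, 0, 0, 0]
3 nonzero rows, so rank(C) = 3.
C has 6 columns; by rank–nullity, nullity = 6 − 3 = 3.

3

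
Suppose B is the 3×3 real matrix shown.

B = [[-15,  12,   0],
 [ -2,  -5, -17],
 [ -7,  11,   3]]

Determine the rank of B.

3

Row reduce to echelon form.
R2 ← R2 − (2/15)·R1: [0, -33/5, -17]
R3 ← R3 − (7/15)·R1: [0, 27/5, 3]
R3 ← R3 + (9/11)·R2: [0, 0, -120/11]
Echelon form has 3 nonzero rows, so rank(B) = 3.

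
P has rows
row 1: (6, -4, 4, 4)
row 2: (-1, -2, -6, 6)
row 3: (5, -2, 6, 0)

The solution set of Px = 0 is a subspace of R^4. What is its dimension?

Row reduce to echelon form.
R2 ← R2 + (1/6)·R1: [0, -8/3, -16/3, 20/3]
R3 ← R3 − (5/6)·R1: [0, 4/3, 8/3, -10/3]
R3 ← R3 + (1/2)·R2: [0, 0, 0, 0]
2 nonzero rows, so rank(P) = 2.
P has 4 columns; by rank–nullity, nullity = 4 − 2 = 2.

2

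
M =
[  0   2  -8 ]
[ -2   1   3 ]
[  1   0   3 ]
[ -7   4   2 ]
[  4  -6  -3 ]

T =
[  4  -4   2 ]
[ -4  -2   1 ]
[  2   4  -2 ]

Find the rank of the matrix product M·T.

First compute MT:
[[-24, -36,  18],
 [ -6,  18,  -9],
 [ 10,   8,  -4],
 [-40,  28, -14],
 [ 34, -16,   8]]
Now row reduce the product.
R2 ← R2 − (1/4)·R1: [0, 27, -27/2]
R3 ← R3 + (5/12)·R1: [0, -7, 7/2]
R4 ← R4 − (5/3)·R1: [0, 88, -44]
R5 ← R5 + (17/12)·R1: [0, -67, 67/2]
R3 ← R3 + (7/27)·R2: [0, 0, 0]
R4 ← R4 − (88/27)·R2: [0, 0, 0]
R5 ← R5 + (67/27)·R2: [0, 0, 0]
2 nonzero rows, so rank(MT) = 2.

2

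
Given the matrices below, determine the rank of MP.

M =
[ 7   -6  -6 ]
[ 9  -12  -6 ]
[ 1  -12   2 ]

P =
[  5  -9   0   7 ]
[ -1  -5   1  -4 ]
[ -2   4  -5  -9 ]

First compute MP:
[[ 53, -57,  24, 127],
 [ 69, -45,  18, 165],
 [ 13,  59, -22,  37]]
Now row reduce the product.
R2 ← R2 − (69/53)·R1: [0, 1548/53, -702/53, -18/53]
R3 ← R3 − (13/53)·R1: [0, 3868/53, -1478/53, 310/53]
R3 ← R3 − (967/387)·R2: [0, 0, 224/43, 288/43]
3 nonzero rows, so rank(MP) = 3.

3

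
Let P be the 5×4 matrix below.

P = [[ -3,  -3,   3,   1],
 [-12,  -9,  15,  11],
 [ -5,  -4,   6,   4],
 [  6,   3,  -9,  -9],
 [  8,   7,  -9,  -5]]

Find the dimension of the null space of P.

2

Row reduce to echelon form.
R2 ← R2 − (4)·R1: [0, 3, 3, 7]
R3 ← R3 − (5/3)·R1: [0, 1, 1, 7/3]
R4 ← R4 + (2)·R1: [0, -3, -3, -7]
R5 ← R5 + (8/3)·R1: [0, -1, -1, -7/3]
R3 ← R3 − (1/3)·R2: [0, 0, 0, 0]
R4 ← R4 + R2: [0, 0, 0, 0]
R5 ← R5 + (1/3)·R2: [0, 0, 0, 0]
2 nonzero rows, so rank(P) = 2.
P has 4 columns; by rank–nullity, nullity = 4 − 2 = 2.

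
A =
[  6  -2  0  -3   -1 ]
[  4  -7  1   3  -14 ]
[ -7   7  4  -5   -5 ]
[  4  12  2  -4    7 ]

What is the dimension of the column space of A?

Row reduce to echelon form.
R2 ← R2 − (2/3)·R1: [0, -17/3, 1, 5, -40/3]
R3 ← R3 + (7/6)·R1: [0, 14/3, 4, -17/2, -37/6]
R4 ← R4 − (2/3)·R1: [0, 40/3, 2, -2, 23/3]
R3 ← R3 + (14/17)·R2: [0, 0, 82/17, -149/34, -583/34]
R4 ← R4 + (40/17)·R2: [0, 0, 74/17, 166/17, -403/17]
R4 ← R4 − (37/41)·R3: [0, 0, 0, 1125/82, -675/82]
Echelon form has 4 nonzero rows, so rank(A) = 4.
The column space has dimension equal to the rank: 4.

4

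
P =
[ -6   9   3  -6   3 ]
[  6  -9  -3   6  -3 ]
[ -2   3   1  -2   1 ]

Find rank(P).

Row reduce to echelon form.
R2 ← R2 + R1: [0, 0, 0, 0, 0]
R3 ← R3 − (1/3)·R1: [0, 0, 0, 0, 0]
Echelon form has 1 nonzero row, so rank(P) = 1.

1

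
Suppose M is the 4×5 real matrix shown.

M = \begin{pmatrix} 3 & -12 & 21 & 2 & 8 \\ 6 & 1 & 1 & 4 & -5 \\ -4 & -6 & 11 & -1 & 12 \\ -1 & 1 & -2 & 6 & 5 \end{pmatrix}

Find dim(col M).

Row reduce to echelon form.
R2 ← R2 − (2)·R1: [0, 25, -41, 0, -21]
R3 ← R3 + (4/3)·R1: [0, -22, 39, 5/3, 68/3]
R4 ← R4 + (1/3)·R1: [0, -3, 5, 20/3, 23/3]
R3 ← R3 + (22/25)·R2: [0, 0, 73/25, 5/3, 314/75]
R4 ← R4 + (3/25)·R2: [0, 0, 2/25, 20/3, 386/75]
R4 ← R4 − (2/73)·R3: [0, 0, 0, 1450/219, 1102/219]
Echelon form has 4 nonzero rows, so rank(M) = 4.
The column space has dimension equal to the rank: 4.

4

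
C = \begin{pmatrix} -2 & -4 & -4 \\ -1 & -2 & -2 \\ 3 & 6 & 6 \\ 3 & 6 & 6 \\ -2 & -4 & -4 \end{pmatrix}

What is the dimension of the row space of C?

Row reduce to echelon form.
R2 ← R2 − (1/2)·R1: [0, 0, 0]
R3 ← R3 + (3/2)·R1: [0, 0, 0]
R4 ← R4 + (3/2)·R1: [0, 0, 0]
R5 ← R5 − R1: [0, 0, 0]
Echelon form has 1 nonzero row, so rank(C) = 1.
The row space has dimension equal to the rank: 1.

1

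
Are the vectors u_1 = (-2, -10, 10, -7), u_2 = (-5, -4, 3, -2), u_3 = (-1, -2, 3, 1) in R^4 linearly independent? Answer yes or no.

Form the matrix with these vectors as rows and row reduce.
R2 ← R2 − (5/2)·R1: [0, 21, -22, 31/2]
R3 ← R3 − (1/2)·R1: [0, 3, -2, 9/2]
R3 ← R3 − (1/7)·R2: [0, 0, 8/7, 16/7]
3 nonzero rows, so the 3 vectors span a space of dimension 3.
Since 3 = 3, the vectors are linearly independent.

yes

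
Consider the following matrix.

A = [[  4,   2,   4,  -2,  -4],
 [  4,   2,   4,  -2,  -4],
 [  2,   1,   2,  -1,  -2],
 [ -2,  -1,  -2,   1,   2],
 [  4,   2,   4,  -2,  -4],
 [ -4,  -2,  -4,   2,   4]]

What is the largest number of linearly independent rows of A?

1

Row reduce to echelon form.
R2 ← R2 − R1: [0, 0, 0, 0, 0]
R3 ← R3 − (1/2)·R1: [0, 0, 0, 0, 0]
R4 ← R4 + (1/2)·R1: [0, 0, 0, 0, 0]
R5 ← R5 − R1: [0, 0, 0, 0, 0]
R6 ← R6 + R1: [0, 0, 0, 0, 0]
Echelon form has 1 nonzero row, so rank(A) = 1.
The rank gives the maximum number of linearly independent rows: 1.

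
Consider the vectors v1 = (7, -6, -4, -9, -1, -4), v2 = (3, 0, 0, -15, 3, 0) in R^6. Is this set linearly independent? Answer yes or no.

Form the matrix with these vectors as rows and row reduce.
R2 ← R2 − (3/7)·R1: [0, 18/7, 12/7, -78/7, 24/7, 12/7]
2 nonzero rows, so the 2 vectors span a space of dimension 2.
Since 2 = 2, the vectors are linearly independent.

yes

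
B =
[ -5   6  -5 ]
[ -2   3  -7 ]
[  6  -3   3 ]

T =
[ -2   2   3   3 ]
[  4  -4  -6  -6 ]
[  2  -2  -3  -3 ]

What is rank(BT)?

1

First compute BT:
[[ 24, -24, -36, -36],
 [  2,  -2,  -3,  -3],
 [-18,  18,  27,  27]]
Now row reduce the product.
R2 ← R2 − (1/12)·R1: [0, 0, 0, 0]
R3 ← R3 + (3/4)·R1: [0, 0, 0, 0]
1 nonzero row, so rank(BT) = 1.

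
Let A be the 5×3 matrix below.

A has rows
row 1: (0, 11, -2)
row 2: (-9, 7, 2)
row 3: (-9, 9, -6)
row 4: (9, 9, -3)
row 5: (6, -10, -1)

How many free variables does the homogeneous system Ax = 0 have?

Row reduce to echelon form.
Swap R1 ↔ R2
R3 ← R3 − R1: [0, 2, -8]
R4 ← R4 + R1: [0, 16, -1]
R5 ← R5 + (2/3)·R1: [0, -16/3, 1/3]
R3 ← R3 − (2/11)·R2: [0, 0, -84/11]
R4 ← R4 − (16/11)·R2: [0, 0, 21/11]
R5 ← R5 + (16/33)·R2: [0, 0, -7/11]
R4 ← R4 + (1/4)·R3: [0, 0, 0]
R5 ← R5 − (1/12)·R3: [0, 0, 0]
3 nonzero rows, so rank(A) = 3.
A has 3 columns; by rank–nullity, nullity = 3 − 3 = 0.

0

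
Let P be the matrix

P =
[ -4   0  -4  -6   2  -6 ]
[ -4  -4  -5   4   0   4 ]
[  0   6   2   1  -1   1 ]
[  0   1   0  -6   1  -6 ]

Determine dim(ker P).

Row reduce to echelon form.
R2 ← R2 − R1: [0, -4, -1, 10, -2, 10]
R3 ← R3 + (3/2)·R2: [0, 0, 1/2, 16, -4, 16]
R4 ← R4 + (1/4)·R2: [0, 0, -1/4, -7/2, 1/2, -7/2]
R4 ← R4 + (1/2)·R3: [0, 0, 0, 9/2, -3/2, 9/2]
4 nonzero rows, so rank(P) = 4.
P has 6 columns; by rank–nullity, nullity = 6 − 4 = 2.

2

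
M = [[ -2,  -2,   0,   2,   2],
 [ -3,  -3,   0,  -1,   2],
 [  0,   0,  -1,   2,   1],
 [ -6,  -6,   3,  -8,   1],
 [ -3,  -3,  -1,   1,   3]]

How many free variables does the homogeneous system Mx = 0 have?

Row reduce to echelon form.
R2 ← R2 − (3/2)·R1: [0, 0, 0, -4, -1]
R4 ← R4 − (3)·R1: [0, 0, 3, -14, -5]
R5 ← R5 − (3/2)·R1: [0, 0, -1, -2, 0]
Swap R2 ↔ R3
R4 ← R4 + (3)·R2: [0, 0, 0, -8, -2]
R5 ← R5 − R2: [0, 0, 0, -4, -1]
R4 ← R4 − (2)·R3: [0, 0, 0, 0, 0]
R5 ← R5 − R3: [0, 0, 0, 0, 0]
3 nonzero rows, so rank(M) = 3.
M has 5 columns; by rank–nullity, nullity = 5 − 3 = 2.

2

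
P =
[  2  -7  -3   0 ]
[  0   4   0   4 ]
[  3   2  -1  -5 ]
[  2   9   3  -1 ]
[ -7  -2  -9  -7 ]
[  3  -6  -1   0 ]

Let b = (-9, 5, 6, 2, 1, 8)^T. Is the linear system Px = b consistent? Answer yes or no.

Row reduce the augmented matrix [P | b].
R3 ← R3 − (3/2)·R1: [0, 25/2, 7/2, -5, 39/2]
R4 ← R4 − R1: [0, 16, 6, -1, 11]
R5 ← R5 + (7/2)·R1: [0, -53/2, -39/2, -7, -61/2]
R6 ← R6 − (3/2)·R1: [0, 9/2, 7/2, 0, 43/2]
R3 ← R3 − (25/8)·R2: [0, 0, 7/2, -35/2, 31/8]
R4 ← R4 − (4)·R2: [0, 0, 6, -17, -9]
R5 ← R5 + (53/8)·R2: [0, 0, -39/2, 39/2, 21/8]
R6 ← R6 − (9/8)·R2: [0, 0, 7/2, -9/2, 127/8]
R4 ← R4 − (12/7)·R3: [0, 0, 0, 13, -219/14]
R5 ← R5 + (39/7)·R3: [0, 0, 0, -78, 339/14]
R6 ← R6 − R3: [0, 0, 0, 13, 12]
R5 ← R5 + (6)·R4: [0, 0, 0, 0, -975/14]
R6 ← R6 − R4: [0, 0, 0, 0, 387/14]
R6 ← R6 + (129/325)·R5: [0, 0, 0, 0, 0]
The echelon form has 5 nonzero rows; the last pivot sits in the augmented column, so rank(P) = 4 but rank([P|b]) = 5.
Since the ranks differ, the system is inconsistent.

no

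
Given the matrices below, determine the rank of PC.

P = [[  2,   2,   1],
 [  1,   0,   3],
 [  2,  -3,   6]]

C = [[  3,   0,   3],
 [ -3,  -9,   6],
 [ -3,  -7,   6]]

First compute PC:
[[ -3, -25,  24],
 [ -6, -21,  21],
 [ -3, -15,  24]]
Now row reduce the product.
R2 ← R2 − (2)·R1: [0, 29, -27]
R3 ← R3 − R1: [0, 10, 0]
R3 ← R3 − (10/29)·R2: [0, 0, 270/29]
3 nonzero rows, so rank(PC) = 3.

3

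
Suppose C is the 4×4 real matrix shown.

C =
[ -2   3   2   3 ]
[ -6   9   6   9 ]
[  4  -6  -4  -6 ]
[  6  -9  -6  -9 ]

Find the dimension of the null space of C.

Row reduce to echelon form.
R2 ← R2 − (3)·R1: [0, 0, 0, 0]
R3 ← R3 + (2)·R1: [0, 0, 0, 0]
R4 ← R4 + (3)·R1: [0, 0, 0, 0]
1 nonzero row, so rank(C) = 1.
C has 4 columns; by rank–nullity, nullity = 4 − 1 = 3.

3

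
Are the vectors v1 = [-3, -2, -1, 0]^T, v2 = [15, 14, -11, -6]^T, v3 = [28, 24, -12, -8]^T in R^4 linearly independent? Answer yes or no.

Form the matrix with these vectors as rows and row reduce.
R2 ← R2 + (5)·R1: [0, 4, -16, -6]
R3 ← R3 + (28/3)·R1: [0, 16/3, -64/3, -8]
R3 ← R3 − (4/3)·R2: [0, 0, 0, 0]
2 nonzero rows, so the 3 vectors span a space of dimension 2.
Since 2 < 3, the vectors are linearly dependent.

no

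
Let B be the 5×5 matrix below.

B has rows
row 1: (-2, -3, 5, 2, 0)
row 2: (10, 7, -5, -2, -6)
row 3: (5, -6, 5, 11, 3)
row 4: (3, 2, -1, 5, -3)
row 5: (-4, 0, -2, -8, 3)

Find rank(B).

Row reduce to echelon form.
R2 ← R2 + (5)·R1: [0, -8, 20, 8, -6]
R3 ← R3 + (5/2)·R1: [0, -27/2, 35/2, 16, 3]
R4 ← R4 + (3/2)·R1: [0, -5/2, 13/2, 8, -3]
R5 ← R5 − (2)·R1: [0, 6, -12, -12, 3]
R3 ← R3 − (27/16)·R2: [0, 0, -65/4, 5/2, 105/8]
R4 ← R4 − (5/16)·R2: [0, 0, 1/4, 11/2, -9/8]
R5 ← R5 + (3/4)·R2: [0, 0, 3, -6, -3/2]
R4 ← R4 + (1/65)·R3: [0, 0, 0, 72/13, -12/13]
R5 ← R5 + (12/65)·R3: [0, 0, 0, -72/13, 12/13]
R5 ← R5 + R4: [0, 0, 0, 0, 0]
Echelon form has 4 nonzero rows, so rank(B) = 4.

4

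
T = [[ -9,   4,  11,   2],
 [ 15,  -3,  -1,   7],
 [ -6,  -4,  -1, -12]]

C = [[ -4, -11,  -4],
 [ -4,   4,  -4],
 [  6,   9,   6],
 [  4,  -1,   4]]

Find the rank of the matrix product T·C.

2

First compute TC:
[[ 94, 212,  94],
 [-26, -193, -26],
 [-14,  53, -14]]
Now row reduce the product.
R2 ← R2 + (13/47)·R1: [0, -6315/47, 0]
R3 ← R3 + (7/47)·R1: [0, 3975/47, 0]
R3 ← R3 + (265/421)·R2: [0, 0, 0]
2 nonzero rows, so rank(TC) = 2.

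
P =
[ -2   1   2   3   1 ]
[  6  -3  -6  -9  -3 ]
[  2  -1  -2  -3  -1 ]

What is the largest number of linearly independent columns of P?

1

Row reduce to echelon form.
R2 ← R2 + (3)·R1: [0, 0, 0, 0, 0]
R3 ← R3 + R1: [0, 0, 0, 0, 0]
Echelon form has 1 nonzero row, so rank(P) = 1.
The rank gives the maximum number of linearly independent columns: 1.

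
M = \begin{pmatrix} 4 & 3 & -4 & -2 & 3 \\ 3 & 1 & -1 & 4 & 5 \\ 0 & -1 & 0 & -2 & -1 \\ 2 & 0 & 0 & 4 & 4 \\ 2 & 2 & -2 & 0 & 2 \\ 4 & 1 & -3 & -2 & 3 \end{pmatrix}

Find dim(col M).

3

Row reduce to echelon form.
R2 ← R2 − (3/4)·R1: [0, -5/4, 2, 11/2, 11/4]
R4 ← R4 − (1/2)·R1: [0, -3/2, 2, 5, 5/2]
R5 ← R5 − (1/2)·R1: [0, 1/2, 0, 1, 1/2]
R6 ← R6 − R1: [0, -2, 1, 0, 0]
R3 ← R3 − (4/5)·R2: [0, 0, -8/5, -32/5, -16/5]
R4 ← R4 − (6/5)·R2: [0, 0, -2/5, -8/5, -4/5]
R5 ← R5 + (2/5)·R2: [0, 0, 4/5, 16/5, 8/5]
R6 ← R6 − (8/5)·R2: [0, 0, -11/5, -44/5, -22/5]
R4 ← R4 − (1/4)·R3: [0, 0, 0, 0, 0]
R5 ← R5 + (1/2)·R3: [0, 0, 0, 0, 0]
R6 ← R6 − (11/8)·R3: [0, 0, 0, 0, 0]
Echelon form has 3 nonzero rows, so rank(M) = 3.
The column space has dimension equal to the rank: 3.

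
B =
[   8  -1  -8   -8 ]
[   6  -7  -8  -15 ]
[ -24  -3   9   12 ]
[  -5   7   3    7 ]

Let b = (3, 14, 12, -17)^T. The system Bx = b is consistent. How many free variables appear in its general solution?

Row reduce the augmented matrix [B | b].
R2 ← R2 − (3/4)·R1: [0, -25/4, -2, -9, 47/4]
R3 ← R3 + (3)·R1: [0, -6, -15, -12, 21]
R4 ← R4 + (5/8)·R1: [0, 51/8, -2, 2, -121/8]
R3 ← R3 − (24/25)·R2: [0, 0, -327/25, -84/25, 243/25]
R4 ← R4 + (51/50)·R2: [0, 0, -101/25, -359/50, -157/50]
R4 ← R4 − (101/327)·R3: [0, 0, 0, -1339/218, -1339/218]
The echelon form has 4 nonzero rows, and every pivot lies in the first 4 columns, so rank(B) = rank([B|b]) = 4.
The system is consistent.
Free variables = (unknowns) − (rank) = 4 − 4 = 0.

0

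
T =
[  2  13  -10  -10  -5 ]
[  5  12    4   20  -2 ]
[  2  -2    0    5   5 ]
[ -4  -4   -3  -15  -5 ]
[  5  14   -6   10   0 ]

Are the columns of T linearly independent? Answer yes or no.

Row reduce T to echelon form.
R2 ← R2 − (5/2)·R1: [0, -41/2, 29, 45, 21/2]
R3 ← R3 − R1: [0, -15, 10, 15, 10]
R4 ← R4 + (2)·R1: [0, 22, -23, -35, -15]
R5 ← R5 − (5/2)·R1: [0, -37/2, 19, 35, 25/2]
R3 ← R3 − (30/41)·R2: [0, 0, -460/41, -735/41, 95/41]
R4 ← R4 + (44/41)·R2: [0, 0, 333/41, 545/41, -153/41]
R5 ← R5 − (37/41)·R2: [0, 0, -294/41, -230/41, 124/41]
R4 ← R4 + (333/460)·R3: [0, 0, 0, 29/92, -189/92]
R5 ← R5 − (147/230)·R3: [0, 0, 0, 269/46, 71/46]
R5 ← R5 − (538/29)·R4: [0, 0, 0, 0, 1150/29]
5 pivots among 5 columns.
Every column is a pivot column, so the columns are linearly independent.

yes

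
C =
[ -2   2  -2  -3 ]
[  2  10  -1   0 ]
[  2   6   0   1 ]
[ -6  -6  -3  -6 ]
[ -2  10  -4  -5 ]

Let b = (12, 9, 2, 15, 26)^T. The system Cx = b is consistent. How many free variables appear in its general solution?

Row reduce the augmented matrix [C | b].
R2 ← R2 + R1: [0, 12, -3, -3, 21]
R3 ← R3 + R1: [0, 8, -2, -2, 14]
R4 ← R4 − (3)·R1: [0, -12, 3, 3, -21]
R5 ← R5 − R1: [0, 8, -2, -2, 14]
R3 ← R3 − (2/3)·R2: [0, 0, 0, 0, 0]
R4 ← R4 + R2: [0, 0, 0, 0, 0]
R5 ← R5 − (2/3)·R2: [0, 0, 0, 0, 0]
The echelon form has 2 nonzero rows, and every pivot lies in the first 4 columns, so rank(C) = rank([C|b]) = 2.
The system is consistent.
Free variables = (unknowns) − (rank) = 4 − 2 = 2.

2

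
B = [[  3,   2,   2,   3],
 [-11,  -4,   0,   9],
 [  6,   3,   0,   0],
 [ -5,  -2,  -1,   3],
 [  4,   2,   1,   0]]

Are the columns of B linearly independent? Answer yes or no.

Row reduce B to echelon form.
R2 ← R2 + (11/3)·R1: [0, 10/3, 22/3, 20]
R3 ← R3 − (2)·R1: [0, -1, -4, -6]
R4 ← R4 + (5/3)·R1: [0, 4/3, 7/3, 8]
R5 ← R5 − (4/3)·R1: [0, -2/3, -5/3, -4]
R3 ← R3 + (3/10)·R2: [0, 0, -9/5, 0]
R4 ← R4 − (2/5)·R2: [0, 0, -3/5, 0]
R5 ← R5 + (1/5)·R2: [0, 0, -1/5, 0]
R4 ← R4 − (1/3)·R3: [0, 0, 0, 0]
R5 ← R5 − (1/9)·R3: [0, 0, 0, 0]
3 pivots among 4 columns.
Only 3 < 4 pivot columns, so the columns are linearly dependent.

no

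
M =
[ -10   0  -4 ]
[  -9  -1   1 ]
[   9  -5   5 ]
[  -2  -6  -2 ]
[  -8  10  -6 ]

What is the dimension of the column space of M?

3

Row reduce to echelon form.
R2 ← R2 − (9/10)·R1: [0, -1, 23/5]
R3 ← R3 + (9/10)·R1: [0, -5, 7/5]
R4 ← R4 − (1/5)·R1: [0, -6, -6/5]
R5 ← R5 − (4/5)·R1: [0, 10, -14/5]
R3 ← R3 − (5)·R2: [0, 0, -108/5]
R4 ← R4 − (6)·R2: [0, 0, -144/5]
R5 ← R5 + (10)·R2: [0, 0, 216/5]
R4 ← R4 − (4/3)·R3: [0, 0, 0]
R5 ← R5 + (2)·R3: [0, 0, 0]
Echelon form has 3 nonzero rows, so rank(M) = 3.
The column space has dimension equal to the rank: 3.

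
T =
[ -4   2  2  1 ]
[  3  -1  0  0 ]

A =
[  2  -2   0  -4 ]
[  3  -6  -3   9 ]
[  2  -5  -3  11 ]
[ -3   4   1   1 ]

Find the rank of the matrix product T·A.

2

First compute TA:
[[ -1, -10, -11,  57],
 [  3,   0,   3, -21]]
Now row reduce the product.
R2 ← R2 + (3)·R1: [0, -30, -30, 150]
2 nonzero rows, so rank(TA) = 2.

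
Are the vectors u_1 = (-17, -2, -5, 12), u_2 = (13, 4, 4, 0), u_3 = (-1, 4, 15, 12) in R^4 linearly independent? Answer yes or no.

yes

Form the matrix with these vectors as rows and row reduce.
R2 ← R2 + (13/17)·R1: [0, 42/17, 3/17, 156/17]
R3 ← R3 − (1/17)·R1: [0, 70/17, 260/17, 192/17]
R3 ← R3 − (5/3)·R2: [0, 0, 15, -4]
3 nonzero rows, so the 3 vectors span a space of dimension 3.
Since 3 = 3, the vectors are linearly independent.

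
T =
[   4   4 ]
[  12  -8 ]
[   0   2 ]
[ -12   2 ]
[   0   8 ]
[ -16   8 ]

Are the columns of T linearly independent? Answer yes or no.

Row reduce T to echelon form.
R2 ← R2 − (3)·R1: [0, -20]
R4 ← R4 + (3)·R1: [0, 14]
R6 ← R6 + (4)·R1: [0, 24]
R3 ← R3 + (1/10)·R2: [0, 0]
R4 ← R4 + (7/10)·R2: [0, 0]
R5 ← R5 + (2/5)·R2: [0, 0]
R6 ← R6 + (6/5)·R2: [0, 0]
2 pivots among 2 columns.
Every column is a pivot column, so the columns are linearly independent.

yes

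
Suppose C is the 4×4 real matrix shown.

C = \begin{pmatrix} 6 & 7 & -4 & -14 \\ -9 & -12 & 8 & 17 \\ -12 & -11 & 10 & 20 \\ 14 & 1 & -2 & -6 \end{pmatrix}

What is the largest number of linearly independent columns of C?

Row reduce to echelon form.
R2 ← R2 + (3/2)·R1: [0, -3/2, 2, -4]
R3 ← R3 + (2)·R1: [0, 3, 2, -8]
R4 ← R4 − (7/3)·R1: [0, -46/3, 22/3, 80/3]
R3 ← R3 + (2)·R2: [0, 0, 6, -16]
R4 ← R4 − (92/9)·R2: [0, 0, -118/9, 608/9]
R4 ← R4 + (59/27)·R3: [0, 0, 0, 880/27]
Echelon form has 4 nonzero rows, so rank(C) = 4.
The rank gives the maximum number of linearly independent columns: 4.

4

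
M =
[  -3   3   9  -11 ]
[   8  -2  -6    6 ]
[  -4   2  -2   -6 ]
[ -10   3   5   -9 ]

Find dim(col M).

3

Row reduce to echelon form.
R2 ← R2 + (8/3)·R1: [0, 6, 18, -70/3]
R3 ← R3 − (4/3)·R1: [0, -2, -14, 26/3]
R4 ← R4 − (10/3)·R1: [0, -7, -25, 83/3]
R3 ← R3 + (1/3)·R2: [0, 0, -8, 8/9]
R4 ← R4 + (7/6)·R2: [0, 0, -4, 4/9]
R4 ← R4 − (1/2)·R3: [0, 0, 0, 0]
Echelon form has 3 nonzero rows, so rank(M) = 3.
The column space has dimension equal to the rank: 3.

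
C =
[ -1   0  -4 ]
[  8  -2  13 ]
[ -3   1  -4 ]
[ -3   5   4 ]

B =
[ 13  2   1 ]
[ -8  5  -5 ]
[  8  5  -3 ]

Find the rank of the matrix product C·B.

3

First compute CB:
[[-45, -22,  11],
 [224,  71, -21],
 [-79, -21,   4],
 [-47,  39, -40]]
Now row reduce the product.
R2 ← R2 + (224/45)·R1: [0, -1733/45, 1519/45]
R3 ← R3 − (79/45)·R1: [0, 793/45, -689/45]
R4 ← R4 − (47/45)·R1: [0, 2789/45, -2317/45]
R3 ← R3 + (793/1733)·R2: [0, 0, 234/1733]
R4 ← R4 + (2789/1733)·R2: [0, 0, 4914/1733]
R4 ← R4 − (21)·R3: [0, 0, 0]
3 nonzero rows, so rank(CB) = 3.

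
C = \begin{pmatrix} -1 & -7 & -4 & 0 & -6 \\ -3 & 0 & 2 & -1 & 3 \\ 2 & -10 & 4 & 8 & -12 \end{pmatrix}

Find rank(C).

Row reduce to echelon form.
R2 ← R2 − (3)·R1: [0, 21, 14, -1, 21]
R3 ← R3 + (2)·R1: [0, -24, -4, 8, -24]
R3 ← R3 + (8/7)·R2: [0, 0, 12, 48/7, 0]
Echelon form has 3 nonzero rows, so rank(C) = 3.

3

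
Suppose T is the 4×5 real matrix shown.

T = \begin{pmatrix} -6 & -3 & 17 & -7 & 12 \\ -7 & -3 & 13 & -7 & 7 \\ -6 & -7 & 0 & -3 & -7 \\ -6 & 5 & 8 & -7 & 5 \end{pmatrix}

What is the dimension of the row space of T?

Row reduce to echelon form.
R2 ← R2 − (7/6)·R1: [0, 1/2, -41/6, 7/6, -7]
R3 ← R3 − R1: [0, -4, -17, 4, -19]
R4 ← R4 − R1: [0, 8, -9, 0, -7]
R3 ← R3 + (8)·R2: [0, 0, -215/3, 40/3, -75]
R4 ← R4 − (16)·R2: [0, 0, 301/3, -56/3, 105]
R4 ← R4 + (7/5)·R3: [0, 0, 0, 0, 0]
Echelon form has 3 nonzero rows, so rank(T) = 3.
The row space has dimension equal to the rank: 3.

3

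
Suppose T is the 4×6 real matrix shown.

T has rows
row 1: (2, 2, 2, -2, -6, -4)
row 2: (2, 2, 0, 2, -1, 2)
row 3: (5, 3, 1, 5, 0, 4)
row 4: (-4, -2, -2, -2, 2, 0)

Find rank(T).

3

Row reduce to echelon form.
R2 ← R2 − R1: [0, 0, -2, 4, 5, 6]
R3 ← R3 − (5/2)·R1: [0, -2, -4, 10, 15, 14]
R4 ← R4 + (2)·R1: [0, 2, 2, -6, -10, -8]
Swap R2 ↔ R3
R4 ← R4 + R2: [0, 0, -2, 4, 5, 6]
R4 ← R4 − R3: [0, 0, 0, 0, 0, 0]
Echelon form has 3 nonzero rows, so rank(T) = 3.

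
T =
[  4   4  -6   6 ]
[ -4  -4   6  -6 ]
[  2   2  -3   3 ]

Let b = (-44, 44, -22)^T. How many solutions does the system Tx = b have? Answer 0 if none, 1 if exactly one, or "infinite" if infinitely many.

infinite

Row reduce the augmented matrix [T | b].
R2 ← R2 + R1: [0, 0, 0, 0, 0]
R3 ← R3 − (1/2)·R1: [0, 0, 0, 0, 0]
The echelon form has 1 nonzero rows, and every pivot lies in the first 4 columns, so rank(T) = rank([T|b]) = 1.
The system is consistent.
rank = 1 < 4 unknowns, so there are infinitely many solutions.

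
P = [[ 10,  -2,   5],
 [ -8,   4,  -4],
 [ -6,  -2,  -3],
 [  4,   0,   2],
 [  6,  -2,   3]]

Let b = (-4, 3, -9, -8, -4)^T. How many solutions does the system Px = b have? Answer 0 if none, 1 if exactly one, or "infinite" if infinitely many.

Row reduce the augmented matrix [P | b].
R2 ← R2 + (4/5)·R1: [0, 12/5, 0, -1/5]
R3 ← R3 + (3/5)·R1: [0, -16/5, 0, -57/5]
R4 ← R4 − (2/5)·R1: [0, 4/5, 0, -32/5]
R5 ← R5 − (3/5)·R1: [0, -4/5, 0, -8/5]
R3 ← R3 + (4/3)·R2: [0, 0, 0, -35/3]
R4 ← R4 − (1/3)·R2: [0, 0, 0, -19/3]
R5 ← R5 + (1/3)·R2: [0, 0, 0, -5/3]
R4 ← R4 − (19/35)·R3: [0, 0, 0, 0]
R5 ← R5 − (1/7)·R3: [0, 0, 0, 0]
The echelon form has 3 nonzero rows; the last pivot sits in the augmented column, so rank(P) = 2 but rank([P|b]) = 3.
Since the ranks differ, the system is inconsistent.
It has no solutions.

0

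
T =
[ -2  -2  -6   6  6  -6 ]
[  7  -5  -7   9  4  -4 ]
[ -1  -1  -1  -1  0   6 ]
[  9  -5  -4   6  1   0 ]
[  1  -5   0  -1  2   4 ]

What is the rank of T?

Row reduce to echelon form.
R2 ← R2 + (7/2)·R1: [0, -12, -28, 30, 25, -25]
R3 ← R3 − (1/2)·R1: [0, 0, 2, -4, -3, 9]
R4 ← R4 + (9/2)·R1: [0, -14, -31, 33, 28, -27]
R5 ← R5 + (1/2)·R1: [0, -6, -3, 2, 5, 1]
R4 ← R4 − (7/6)·R2: [0, 0, 5/3, -2, -7/6, 13/6]
R5 ← R5 − (1/2)·R2: [0, 0, 11, -13, -15/2, 27/2]
R4 ← R4 − (5/6)·R3: [0, 0, 0, 4/3, 4/3, -16/3]
R5 ← R5 − (11/2)·R3: [0, 0, 0, 9, 9, -36]
R5 ← R5 − (27/4)·R4: [0, 0, 0, 0, 0, 0]
Echelon form has 4 nonzero rows, so rank(T) = 4.

4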